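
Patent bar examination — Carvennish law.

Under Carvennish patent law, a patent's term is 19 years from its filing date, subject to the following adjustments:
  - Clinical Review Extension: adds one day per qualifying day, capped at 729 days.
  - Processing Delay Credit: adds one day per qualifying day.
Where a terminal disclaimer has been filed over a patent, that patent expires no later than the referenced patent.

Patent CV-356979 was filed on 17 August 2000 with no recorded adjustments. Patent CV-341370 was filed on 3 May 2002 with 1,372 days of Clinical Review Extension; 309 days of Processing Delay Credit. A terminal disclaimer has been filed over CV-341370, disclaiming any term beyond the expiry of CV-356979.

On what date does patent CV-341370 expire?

2019-08-17

Natural term of CV-341370:
  Base: filing + 19 years → 3 May 2021.
  Clinical Review Extension: 1372 days claimed exceeds the 729-day cap, so +729 days → 2 May 2023.
  Processing Delay Credit: +309 days → 6 March 2024.
Expiry of referenced patent CV-356979:
  Base: filing + 19 years → 17 August 2019.
Terminal disclaimer: CV-341370 expires on the earlier of 6 March 2024 and 17 August 2019.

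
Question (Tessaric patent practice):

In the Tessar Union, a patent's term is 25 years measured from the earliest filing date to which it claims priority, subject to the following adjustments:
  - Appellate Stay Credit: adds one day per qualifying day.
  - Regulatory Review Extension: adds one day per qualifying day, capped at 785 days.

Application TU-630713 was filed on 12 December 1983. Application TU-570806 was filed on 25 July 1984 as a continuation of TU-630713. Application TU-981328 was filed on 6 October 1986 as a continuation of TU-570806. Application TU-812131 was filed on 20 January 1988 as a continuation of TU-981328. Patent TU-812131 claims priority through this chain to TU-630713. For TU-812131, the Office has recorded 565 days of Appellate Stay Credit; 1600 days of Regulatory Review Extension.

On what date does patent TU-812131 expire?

August 23, 2012

Earliest priority filing: 12 December 1983.
Base term: 12 December 1983 + 25 years → 12 December 2008.
Appellate Stay Credit: +565 days → 30 June 2010.
Regulatory Review Extension: 1600 days claimed exceeds the 785-day cap, so +785 days → 23 August 2012.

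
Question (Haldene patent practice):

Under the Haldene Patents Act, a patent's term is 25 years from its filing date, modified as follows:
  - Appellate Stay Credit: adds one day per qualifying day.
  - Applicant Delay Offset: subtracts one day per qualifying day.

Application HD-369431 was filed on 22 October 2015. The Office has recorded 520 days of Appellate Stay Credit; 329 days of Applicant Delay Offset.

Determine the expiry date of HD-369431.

May 1, 2041

Base term: filing date + 25 years → 22 October 2040.
Appellate Stay Credit: +520 days → 26 March 2042.
Applicant Delay Offset: −329 days → 1 May 2041.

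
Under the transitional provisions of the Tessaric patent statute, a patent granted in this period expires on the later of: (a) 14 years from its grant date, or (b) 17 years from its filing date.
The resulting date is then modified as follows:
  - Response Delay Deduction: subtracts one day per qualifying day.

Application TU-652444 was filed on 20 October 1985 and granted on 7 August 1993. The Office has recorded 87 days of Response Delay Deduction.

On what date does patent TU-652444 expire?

May 12, 2007

(a) grant + 14 years → 7 August 2007.
(b) filing + 17 years → 20 October 2002.
Later of the two: 7 August 2007.
Response Delay Deduction: −87 days → 12 May 2007.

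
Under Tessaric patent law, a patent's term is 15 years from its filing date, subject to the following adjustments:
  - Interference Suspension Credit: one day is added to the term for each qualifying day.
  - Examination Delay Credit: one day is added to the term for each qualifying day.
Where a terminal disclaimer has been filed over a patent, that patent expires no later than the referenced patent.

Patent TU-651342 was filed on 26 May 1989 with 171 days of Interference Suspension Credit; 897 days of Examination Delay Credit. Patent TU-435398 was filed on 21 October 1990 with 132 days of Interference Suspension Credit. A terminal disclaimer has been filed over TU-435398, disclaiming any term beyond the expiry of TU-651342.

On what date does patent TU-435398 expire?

2006-03-02

Natural term of TU-435398:
  Base: filing + 15 years → 21 October 2005.
  Interference Suspension Credit: +132 days → 2 March 2006.
Expiry of referenced patent TU-651342:
  Base: filing + 15 years → 26 May 2004.
  Interference Suspension Credit: +171 days → 13 November 2004.
  Examination Delay Credit: +897 days → 29 April 2007.
Terminal disclaimer: TU-435398 expires on the earlier of 2 March 2006 and 29 April 2007.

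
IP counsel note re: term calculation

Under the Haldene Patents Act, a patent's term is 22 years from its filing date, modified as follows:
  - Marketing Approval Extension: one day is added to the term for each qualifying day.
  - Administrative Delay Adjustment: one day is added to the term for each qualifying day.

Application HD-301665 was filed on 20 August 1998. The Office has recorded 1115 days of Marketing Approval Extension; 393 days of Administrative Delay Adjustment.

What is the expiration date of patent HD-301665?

Base term: filing date + 22 years → 20 August 2020.
Marketing Approval Extension: +1115 days → 9 September 2023.
Administrative Delay Adjustment: +393 days → 6 October 2024.

October 6, 2024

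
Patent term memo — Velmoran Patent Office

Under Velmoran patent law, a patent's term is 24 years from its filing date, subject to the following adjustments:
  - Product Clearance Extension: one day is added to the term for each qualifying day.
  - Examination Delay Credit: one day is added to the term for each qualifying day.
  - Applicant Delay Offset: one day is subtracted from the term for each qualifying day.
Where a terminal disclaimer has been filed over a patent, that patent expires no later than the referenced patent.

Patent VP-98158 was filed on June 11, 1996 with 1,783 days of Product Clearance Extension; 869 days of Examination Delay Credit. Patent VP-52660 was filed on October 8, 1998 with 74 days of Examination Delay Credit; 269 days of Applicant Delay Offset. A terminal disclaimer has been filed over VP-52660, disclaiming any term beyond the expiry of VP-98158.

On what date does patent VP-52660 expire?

Natural term of VP-52660:
  Base: filing + 24 years → 8 October 2022.
  Examination Delay Credit: +74 days → 21 December 2022.
  Applicant Delay Offset: −269 days → 27 March 2022.
Expiry of referenced patent VP-98158:
  Base: filing + 24 years → 11 June 2020.
  Product Clearance Extension: +1783 days → 29 April 2025.
  Examination Delay Credit: +869 days → 15 September 2027.
Terminal disclaimer: VP-52660 expires on the earlier of 27 March 2022 and 15 September 2027.

2022-03-27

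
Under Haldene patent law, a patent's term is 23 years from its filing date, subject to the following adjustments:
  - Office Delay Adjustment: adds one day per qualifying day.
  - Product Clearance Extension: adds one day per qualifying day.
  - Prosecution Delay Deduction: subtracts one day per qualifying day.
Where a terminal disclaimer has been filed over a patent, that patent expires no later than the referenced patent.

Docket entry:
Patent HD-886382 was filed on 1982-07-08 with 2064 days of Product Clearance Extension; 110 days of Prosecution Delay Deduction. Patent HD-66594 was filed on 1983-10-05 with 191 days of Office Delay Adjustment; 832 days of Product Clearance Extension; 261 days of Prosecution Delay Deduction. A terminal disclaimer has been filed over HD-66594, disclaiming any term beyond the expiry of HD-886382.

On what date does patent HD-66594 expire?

November 5, 2008

Natural term of HD-66594:
  Base: filing + 23 years → 5 October 2006.
  Office Delay Adjustment: +191 days → 14 April 2007.
  Product Clearance Extension: +832 days → 24 July 2009.
  Prosecution Delay Deduction: −261 days → 5 November 2008.
Expiry of referenced patent HD-886382:
  Base: filing + 23 years → 8 July 2005.
  Product Clearance Extension: +2064 days → 3 March 2011.
  Prosecution Delay Deduction: −110 days → 13 November 2010.
Terminal disclaimer: HD-66594 expires on the earlier of 5 November 2008 and 13 November 2010.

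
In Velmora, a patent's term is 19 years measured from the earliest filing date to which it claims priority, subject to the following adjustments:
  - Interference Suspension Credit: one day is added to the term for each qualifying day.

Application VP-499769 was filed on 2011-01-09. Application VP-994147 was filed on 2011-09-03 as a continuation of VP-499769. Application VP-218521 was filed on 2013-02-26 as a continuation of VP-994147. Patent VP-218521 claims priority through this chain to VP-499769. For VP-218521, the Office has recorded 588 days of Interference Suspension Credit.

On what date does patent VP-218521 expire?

Earliest priority filing: 9 January 2011.
Base term: 9 January 2011 + 19 years → 9 January 2030.
Interference Suspension Credit: +588 days → 20 August 2031.

August 20, 2031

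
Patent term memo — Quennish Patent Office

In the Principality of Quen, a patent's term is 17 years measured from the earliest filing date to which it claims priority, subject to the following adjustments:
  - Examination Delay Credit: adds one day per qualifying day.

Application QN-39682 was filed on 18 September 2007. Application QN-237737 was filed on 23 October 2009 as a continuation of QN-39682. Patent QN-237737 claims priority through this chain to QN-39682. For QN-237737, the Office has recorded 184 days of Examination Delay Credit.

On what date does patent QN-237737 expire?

Earliest priority filing: 18 September 2007.
Base term: 18 September 2007 + 17 years → 18 September 2024.
Examination Delay Credit: +184 days → 21 March 2025.

2025-03-21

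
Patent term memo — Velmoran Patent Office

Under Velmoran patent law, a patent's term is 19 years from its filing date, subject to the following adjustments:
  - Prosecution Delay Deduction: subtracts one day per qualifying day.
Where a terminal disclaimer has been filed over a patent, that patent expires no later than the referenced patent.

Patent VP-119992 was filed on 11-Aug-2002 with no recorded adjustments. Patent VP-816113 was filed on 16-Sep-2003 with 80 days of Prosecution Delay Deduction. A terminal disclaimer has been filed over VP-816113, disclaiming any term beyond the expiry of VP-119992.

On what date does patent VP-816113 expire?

2021-08-11

Natural term of VP-816113:
  Base: filing + 19 years → 16 September 2022.
  Prosecution Delay Deduction: −80 days → 28 June 2022.
Expiry of referenced patent VP-119992:
  Base: filing + 19 years → 11 August 2021.
Terminal disclaimer: VP-816113 expires on the earlier of 28 June 2022 and 11 August 2021.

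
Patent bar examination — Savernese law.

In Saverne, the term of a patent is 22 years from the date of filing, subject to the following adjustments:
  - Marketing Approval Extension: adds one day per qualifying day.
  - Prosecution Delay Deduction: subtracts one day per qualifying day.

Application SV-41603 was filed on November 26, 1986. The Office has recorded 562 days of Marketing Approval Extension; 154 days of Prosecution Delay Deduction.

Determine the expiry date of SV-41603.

Base term: filing date + 22 years → 26 November 2008.
Marketing Approval Extension: +562 days → 11 June 2010.
Prosecution Delay Deduction: −154 days → 8 January 2010.

2010-01-08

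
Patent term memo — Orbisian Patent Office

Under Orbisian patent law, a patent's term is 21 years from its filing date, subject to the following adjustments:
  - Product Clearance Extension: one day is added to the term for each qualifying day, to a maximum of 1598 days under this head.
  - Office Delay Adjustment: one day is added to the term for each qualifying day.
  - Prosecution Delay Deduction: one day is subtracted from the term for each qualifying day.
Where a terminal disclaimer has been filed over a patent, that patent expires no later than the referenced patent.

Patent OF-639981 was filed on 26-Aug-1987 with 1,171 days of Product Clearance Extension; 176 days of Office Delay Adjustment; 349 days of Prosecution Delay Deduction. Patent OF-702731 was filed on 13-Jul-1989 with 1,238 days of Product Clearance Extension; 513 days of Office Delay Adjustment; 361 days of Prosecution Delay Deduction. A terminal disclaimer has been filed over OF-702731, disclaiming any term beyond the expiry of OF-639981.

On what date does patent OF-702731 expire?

Natural term of OF-702731:
  Base: filing + 21 years → 13 July 2010.
  Product Clearance Extension: 1238 days (within the 1598-day cap) → +1238 days → 2 December 2013.
  Office Delay Adjustment: +513 days → 29 April 2015.
  Prosecution Delay Deduction: −361 days → 3 May 2014.
Expiry of referenced patent OF-639981:
  Base: filing + 21 years → 26 August 2008.
  Product Clearance Extension: 1171 days (within the 1598-day cap) → +1171 days → 10 November 2011.
  Office Delay Adjustment: +176 days → 4 May 2012.
  Prosecution Delay Deduction: −349 days → 21 May 2011.
Terminal disclaimer: OF-702731 expires on the earlier of 3 May 2014 and 21 May 2011.

2011-05-21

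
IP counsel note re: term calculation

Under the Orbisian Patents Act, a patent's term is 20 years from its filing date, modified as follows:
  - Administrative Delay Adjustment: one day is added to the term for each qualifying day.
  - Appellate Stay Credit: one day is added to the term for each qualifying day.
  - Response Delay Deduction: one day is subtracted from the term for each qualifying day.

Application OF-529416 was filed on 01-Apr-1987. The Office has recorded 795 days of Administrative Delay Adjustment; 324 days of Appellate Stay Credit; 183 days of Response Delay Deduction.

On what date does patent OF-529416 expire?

Base term: filing date + 20 years → 1 April 2007.
Administrative Delay Adjustment: +795 days → 4 June 2009.
Appellate Stay Credit: +324 days → 24 April 2010.
Response Delay Deduction: −183 days → 23 October 2009.

2009-10-23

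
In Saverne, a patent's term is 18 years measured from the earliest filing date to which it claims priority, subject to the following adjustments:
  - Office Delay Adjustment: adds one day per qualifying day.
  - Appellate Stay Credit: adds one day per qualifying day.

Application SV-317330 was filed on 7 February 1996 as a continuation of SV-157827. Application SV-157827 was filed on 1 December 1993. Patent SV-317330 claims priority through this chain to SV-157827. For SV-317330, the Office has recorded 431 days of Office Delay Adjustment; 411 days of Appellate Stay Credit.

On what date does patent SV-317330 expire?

Earliest priority filing: 1 December 1993.
Base term: 1 December 1993 + 18 years → 1 December 2011.
Office Delay Adjustment: +431 days → 4 February 2013.
Appellate Stay Credit: +411 days → 22 March 2014.

March 22, 2014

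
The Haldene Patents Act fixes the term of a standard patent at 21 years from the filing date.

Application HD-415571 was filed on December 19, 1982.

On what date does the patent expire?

Filing date + 21 years → 19 December 2003.

December 19, 2003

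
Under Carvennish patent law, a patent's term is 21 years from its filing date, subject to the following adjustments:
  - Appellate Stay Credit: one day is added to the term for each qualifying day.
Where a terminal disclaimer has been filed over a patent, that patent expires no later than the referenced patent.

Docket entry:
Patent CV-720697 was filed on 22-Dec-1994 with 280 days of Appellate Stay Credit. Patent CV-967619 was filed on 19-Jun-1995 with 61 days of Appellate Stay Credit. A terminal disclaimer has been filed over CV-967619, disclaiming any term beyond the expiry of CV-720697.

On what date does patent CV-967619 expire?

Natural term of CV-967619:
  Base: filing + 21 years → 19 June 2016.
  Appellate Stay Credit: +61 days → 19 August 2016.
Expiry of referenced patent CV-720697:
  Base: filing + 21 years → 22 December 2015.
  Appellate Stay Credit: +280 days → 27 September 2016.
Terminal disclaimer: CV-967619 expires on the earlier of 19 August 2016 and 27 September 2016.

August 19, 2016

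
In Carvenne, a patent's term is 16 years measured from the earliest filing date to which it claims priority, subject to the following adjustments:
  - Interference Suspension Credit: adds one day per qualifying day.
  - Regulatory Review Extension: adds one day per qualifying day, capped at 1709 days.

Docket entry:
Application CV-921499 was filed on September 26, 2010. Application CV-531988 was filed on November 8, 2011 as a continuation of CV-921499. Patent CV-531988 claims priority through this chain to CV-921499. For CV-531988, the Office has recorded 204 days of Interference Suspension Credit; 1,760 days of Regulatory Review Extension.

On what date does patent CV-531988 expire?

2031-12-22

Earliest priority filing: 26 September 2010.
Base term: 26 September 2010 + 16 years → 26 September 2026.
Interference Suspension Credit: +204 days → 18 April 2027.
Regulatory Review Extension: 1760 days claimed exceeds the 1709-day cap, so +1709 days → 22 December 2031.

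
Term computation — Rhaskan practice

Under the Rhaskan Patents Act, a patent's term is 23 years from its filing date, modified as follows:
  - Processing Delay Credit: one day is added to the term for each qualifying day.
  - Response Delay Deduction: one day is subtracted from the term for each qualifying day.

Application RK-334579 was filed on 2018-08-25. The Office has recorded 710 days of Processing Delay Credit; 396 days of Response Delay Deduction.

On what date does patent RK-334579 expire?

Base term: filing date + 23 years → 25 August 2041.
Processing Delay Credit: +710 days → 5 August 2043.
Response Delay Deduction: −396 days → 5 July 2042.

2042-07-05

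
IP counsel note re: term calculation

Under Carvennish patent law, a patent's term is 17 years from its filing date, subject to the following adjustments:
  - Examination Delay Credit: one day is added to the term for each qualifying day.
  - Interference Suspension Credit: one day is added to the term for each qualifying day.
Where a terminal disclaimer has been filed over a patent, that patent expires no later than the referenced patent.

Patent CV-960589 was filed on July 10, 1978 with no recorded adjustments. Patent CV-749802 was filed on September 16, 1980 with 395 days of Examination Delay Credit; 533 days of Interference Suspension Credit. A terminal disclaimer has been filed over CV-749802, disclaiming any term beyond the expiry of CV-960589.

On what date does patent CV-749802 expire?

1995-07-10

Natural term of CV-749802:
  Base: filing + 17 years → 16 September 1997.
  Examination Delay Credit: +395 days → 16 October 1998.
  Interference Suspension Credit: +533 days → 1 April 2000.
Expiry of referenced patent CV-960589:
  Base: filing + 17 years → 10 July 1995.
Terminal disclaimer: CV-749802 expires on the earlier of 1 April 2000 and 10 July 1995.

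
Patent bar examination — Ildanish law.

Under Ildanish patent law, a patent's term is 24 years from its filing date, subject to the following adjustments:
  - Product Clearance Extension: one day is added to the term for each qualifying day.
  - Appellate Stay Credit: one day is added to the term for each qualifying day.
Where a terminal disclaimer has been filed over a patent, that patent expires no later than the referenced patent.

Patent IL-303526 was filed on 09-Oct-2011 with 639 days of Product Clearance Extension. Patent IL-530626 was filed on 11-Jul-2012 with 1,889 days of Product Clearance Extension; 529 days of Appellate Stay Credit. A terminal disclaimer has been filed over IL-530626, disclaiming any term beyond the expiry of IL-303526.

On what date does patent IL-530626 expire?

July 9, 2037

Natural term of IL-530626:
  Base: filing + 24 years → 11 July 2036.
  Product Clearance Extension: +1889 days → 12 September 2041.
  Appellate Stay Credit: +529 days → 23 February 2043.
Expiry of referenced patent IL-303526:
  Base: filing + 24 years → 9 October 2035.
  Product Clearance Extension: +639 days → 9 July 2037.
Terminal disclaimer: IL-530626 expires on the earlier of 23 February 2043 and 9 July 2037.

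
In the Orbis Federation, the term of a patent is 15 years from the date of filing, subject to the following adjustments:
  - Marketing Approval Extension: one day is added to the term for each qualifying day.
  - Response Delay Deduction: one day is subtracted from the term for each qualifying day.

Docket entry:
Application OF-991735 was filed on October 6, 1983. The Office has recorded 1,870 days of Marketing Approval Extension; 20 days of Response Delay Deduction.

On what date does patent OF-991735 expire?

Base term: filing date + 15 years → 6 October 1998.
Marketing Approval Extension: +1870 days → 19 November 2003.
Response Delay Deduction: −20 days → 30 October 2003.

2003-10-30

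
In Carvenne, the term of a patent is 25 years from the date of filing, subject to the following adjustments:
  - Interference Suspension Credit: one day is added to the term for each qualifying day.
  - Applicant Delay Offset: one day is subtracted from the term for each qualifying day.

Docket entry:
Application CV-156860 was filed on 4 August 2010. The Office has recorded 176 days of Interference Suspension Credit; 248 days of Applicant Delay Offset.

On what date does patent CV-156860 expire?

Base term: filing date + 25 years → 4 August 2035.
Interference Suspension Credit: +176 days → 27 January 2036.
Applicant Delay Offset: −248 days → 24 May 2035.

May 24, 2035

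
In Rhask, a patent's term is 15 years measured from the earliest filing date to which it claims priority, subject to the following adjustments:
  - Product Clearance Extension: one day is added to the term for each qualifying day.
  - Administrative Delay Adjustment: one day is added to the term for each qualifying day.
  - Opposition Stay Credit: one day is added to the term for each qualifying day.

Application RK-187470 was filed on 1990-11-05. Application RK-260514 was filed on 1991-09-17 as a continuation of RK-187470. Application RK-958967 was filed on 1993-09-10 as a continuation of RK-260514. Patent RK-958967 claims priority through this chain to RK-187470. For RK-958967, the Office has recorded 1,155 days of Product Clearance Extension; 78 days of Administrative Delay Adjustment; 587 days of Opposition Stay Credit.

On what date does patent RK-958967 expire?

October 30, 2010

Earliest priority filing: 5 November 1990.
Base term: 5 November 1990 + 15 years → 5 November 2005.
Product Clearance Extension: +1155 days → 3 January 2009.
Administrative Delay Adjustment: +78 days → 22 March 2009.
Opposition Stay Credit: +587 days → 30 October 2010.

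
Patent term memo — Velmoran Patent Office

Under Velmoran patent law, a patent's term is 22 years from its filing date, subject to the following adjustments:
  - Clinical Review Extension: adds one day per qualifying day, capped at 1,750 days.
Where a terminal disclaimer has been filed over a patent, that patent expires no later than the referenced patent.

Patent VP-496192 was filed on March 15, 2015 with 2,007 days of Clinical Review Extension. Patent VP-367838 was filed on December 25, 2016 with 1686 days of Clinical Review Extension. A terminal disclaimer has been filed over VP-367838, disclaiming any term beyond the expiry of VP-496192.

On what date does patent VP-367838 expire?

2041-12-29

Natural term of VP-367838:
  Base: filing + 22 years → 25 December 2038.
  Clinical Review Extension: 1686 days (within the 1750-day cap) → +1686 days → 7 August 2043.
Expiry of referenced patent VP-496192:
  Base: filing + 22 years → 15 March 2037.
  Clinical Review Extension: 2007 days claimed exceeds the 1750-day cap, so +1750 days → 29 December 2041.
Terminal disclaimer: VP-367838 expires on the earlier of 7 August 2043 and 29 December 2041.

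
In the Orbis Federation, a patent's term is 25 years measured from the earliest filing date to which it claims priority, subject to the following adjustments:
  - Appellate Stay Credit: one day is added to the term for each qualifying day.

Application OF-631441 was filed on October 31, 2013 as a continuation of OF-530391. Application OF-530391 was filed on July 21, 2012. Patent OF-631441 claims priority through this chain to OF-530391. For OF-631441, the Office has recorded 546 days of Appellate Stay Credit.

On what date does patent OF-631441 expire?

Earliest priority filing: 21 July 2012.
Base term: 21 July 2012 + 25 years → 21 July 2037.
Appellate Stay Credit: +546 days → 18 January 2039.

2039-01-18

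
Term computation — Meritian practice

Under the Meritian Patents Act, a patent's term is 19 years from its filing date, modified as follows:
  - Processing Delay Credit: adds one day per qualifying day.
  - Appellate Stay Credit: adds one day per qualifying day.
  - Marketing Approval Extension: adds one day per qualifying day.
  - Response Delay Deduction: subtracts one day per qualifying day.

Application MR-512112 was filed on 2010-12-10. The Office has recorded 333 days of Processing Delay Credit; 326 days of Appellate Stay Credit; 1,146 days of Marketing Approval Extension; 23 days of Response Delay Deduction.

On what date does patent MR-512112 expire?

October 27, 2034

Base term: filing date + 19 years → 10 December 2029.
Processing Delay Credit: +333 days → 8 November 2030.
Appellate Stay Credit: +326 days → 30 September 2031.
Marketing Approval Extension: +1146 days → 19 November 2034.
Response Delay Deduction: −23 days → 27 October 2034.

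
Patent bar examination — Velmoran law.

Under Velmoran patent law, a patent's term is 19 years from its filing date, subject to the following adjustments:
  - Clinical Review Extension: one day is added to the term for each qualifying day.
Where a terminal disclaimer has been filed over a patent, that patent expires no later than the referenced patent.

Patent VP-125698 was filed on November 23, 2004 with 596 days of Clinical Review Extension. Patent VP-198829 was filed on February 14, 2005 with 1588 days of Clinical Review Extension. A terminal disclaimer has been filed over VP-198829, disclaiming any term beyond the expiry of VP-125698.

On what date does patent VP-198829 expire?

2025-07-11

Natural term of VP-198829:
  Base: filing + 19 years → 14 February 2024.
  Clinical Review Extension: +1588 days → 20 June 2028.
Expiry of referenced patent VP-125698:
  Base: filing + 19 years → 23 November 2023.
  Clinical Review Extension: +596 days → 11 July 2025.
Terminal disclaimer: VP-198829 expires on the earlier of 20 June 2028 and 11 July 2025.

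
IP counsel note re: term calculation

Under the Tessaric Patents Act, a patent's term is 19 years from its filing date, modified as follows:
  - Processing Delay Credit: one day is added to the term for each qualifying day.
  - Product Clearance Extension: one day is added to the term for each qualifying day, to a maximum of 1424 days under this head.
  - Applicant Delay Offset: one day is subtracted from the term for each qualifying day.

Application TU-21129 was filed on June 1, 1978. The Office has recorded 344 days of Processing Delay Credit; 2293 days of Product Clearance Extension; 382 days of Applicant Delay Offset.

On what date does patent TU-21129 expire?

Base term: filing date + 19 years → 1 June 1997.
Processing Delay Credit: +344 days → 11 May 1998.
Product Clearance Extension: 2293 days claimed exceeds the 1424-day cap, so +1424 days → 4 April 2002.
Applicant Delay Offset: −382 days → 18 March 2001.

March 18, 2001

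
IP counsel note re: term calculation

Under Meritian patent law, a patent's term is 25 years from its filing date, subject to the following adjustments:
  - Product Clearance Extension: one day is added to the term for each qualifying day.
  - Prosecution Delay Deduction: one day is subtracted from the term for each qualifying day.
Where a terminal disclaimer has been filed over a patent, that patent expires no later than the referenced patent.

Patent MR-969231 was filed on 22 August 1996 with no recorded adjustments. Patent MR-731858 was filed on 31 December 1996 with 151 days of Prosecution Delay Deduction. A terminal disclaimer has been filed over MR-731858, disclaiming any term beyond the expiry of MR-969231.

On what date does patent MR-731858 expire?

August 2, 2021

Natural term of MR-731858:
  Base: filing + 25 years → 31 December 2021.
  Prosecution Delay Deduction: −151 days → 2 August 2021.
Expiry of referenced patent MR-969231:
  Base: filing + 25 years → 22 August 2021.
Terminal disclaimer: MR-731858 expires on the earlier of 2 August 2021 and 22 August 2021.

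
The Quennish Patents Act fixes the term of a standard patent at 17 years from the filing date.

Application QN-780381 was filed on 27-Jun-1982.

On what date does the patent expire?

June 27, 1999

Filing date + 17 years → 27 June 1999.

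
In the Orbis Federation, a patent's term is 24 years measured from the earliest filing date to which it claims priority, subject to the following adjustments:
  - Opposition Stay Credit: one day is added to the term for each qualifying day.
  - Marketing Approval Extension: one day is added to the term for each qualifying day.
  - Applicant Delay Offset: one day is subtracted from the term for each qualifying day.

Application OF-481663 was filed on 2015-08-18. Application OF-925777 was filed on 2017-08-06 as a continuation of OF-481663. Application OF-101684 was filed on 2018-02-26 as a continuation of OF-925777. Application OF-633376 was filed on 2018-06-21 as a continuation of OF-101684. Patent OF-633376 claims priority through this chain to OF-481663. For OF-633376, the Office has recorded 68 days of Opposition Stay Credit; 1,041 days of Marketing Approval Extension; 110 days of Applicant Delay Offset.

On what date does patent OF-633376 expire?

2042-05-13

Earliest priority filing: 18 August 2015.
Base term: 18 August 2015 + 24 years → 18 August 2039.
Opposition Stay Credit: +68 days → 25 October 2039.
Marketing Approval Extension: +1041 days → 31 August 2042.
Applicant Delay Offset: −110 days → 13 May 2042.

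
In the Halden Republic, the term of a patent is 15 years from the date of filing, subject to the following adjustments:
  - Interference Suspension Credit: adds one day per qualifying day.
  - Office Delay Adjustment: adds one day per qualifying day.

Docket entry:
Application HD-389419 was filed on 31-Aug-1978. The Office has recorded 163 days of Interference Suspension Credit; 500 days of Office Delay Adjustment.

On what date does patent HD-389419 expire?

Base term: filing date + 15 years → 31 August 1993.
Interference Suspension Credit: +163 days → 10 February 1994.
Office Delay Adjustment: +500 days → 25 June 1995.

June 25, 1995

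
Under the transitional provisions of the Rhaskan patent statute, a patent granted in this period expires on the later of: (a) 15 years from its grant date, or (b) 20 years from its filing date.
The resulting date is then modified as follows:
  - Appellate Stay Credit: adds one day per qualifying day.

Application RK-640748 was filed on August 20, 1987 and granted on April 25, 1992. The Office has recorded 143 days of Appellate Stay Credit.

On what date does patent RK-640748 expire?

(a) grant + 15 years → 25 April 2007.
(b) filing + 20 years → 20 August 2007.
Later of the two: 20 August 2007.
Appellate Stay Credit: +143 days → 10 January 2008.

January 10, 2008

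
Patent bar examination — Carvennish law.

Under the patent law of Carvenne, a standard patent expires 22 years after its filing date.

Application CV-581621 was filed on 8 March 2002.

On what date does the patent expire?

March 8, 2024

Filing date + 22 years → 8 March 2024.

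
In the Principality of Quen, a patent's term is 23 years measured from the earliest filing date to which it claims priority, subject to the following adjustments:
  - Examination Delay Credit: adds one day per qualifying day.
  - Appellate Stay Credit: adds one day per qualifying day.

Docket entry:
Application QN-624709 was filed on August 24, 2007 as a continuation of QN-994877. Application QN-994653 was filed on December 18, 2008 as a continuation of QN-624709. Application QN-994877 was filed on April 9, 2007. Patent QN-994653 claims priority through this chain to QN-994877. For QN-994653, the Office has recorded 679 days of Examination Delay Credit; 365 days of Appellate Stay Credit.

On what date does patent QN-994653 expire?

Earliest priority filing: 9 April 2007.
Base term: 9 April 2007 + 23 years → 9 April 2030.
Examination Delay Credit: +679 days → 17 February 2032.
Appellate Stay Credit: +365 days → 16 February 2033.

2033-02-16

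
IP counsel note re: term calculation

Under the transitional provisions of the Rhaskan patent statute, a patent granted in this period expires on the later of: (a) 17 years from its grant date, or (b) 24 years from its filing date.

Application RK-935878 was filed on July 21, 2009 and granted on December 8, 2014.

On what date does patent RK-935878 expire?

(a) grant + 17 years → 8 December 2031.
(b) filing + 24 years → 21 July 2033.
Later of the two: 21 July 2033.

2033-07-21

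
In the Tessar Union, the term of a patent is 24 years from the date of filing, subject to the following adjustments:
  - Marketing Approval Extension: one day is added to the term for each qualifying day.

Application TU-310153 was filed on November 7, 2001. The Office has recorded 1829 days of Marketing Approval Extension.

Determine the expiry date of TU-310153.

November 10, 2030

Base term: filing date + 24 years → 7 November 2025.
Marketing Approval Extension: +1829 days → 10 November 2030.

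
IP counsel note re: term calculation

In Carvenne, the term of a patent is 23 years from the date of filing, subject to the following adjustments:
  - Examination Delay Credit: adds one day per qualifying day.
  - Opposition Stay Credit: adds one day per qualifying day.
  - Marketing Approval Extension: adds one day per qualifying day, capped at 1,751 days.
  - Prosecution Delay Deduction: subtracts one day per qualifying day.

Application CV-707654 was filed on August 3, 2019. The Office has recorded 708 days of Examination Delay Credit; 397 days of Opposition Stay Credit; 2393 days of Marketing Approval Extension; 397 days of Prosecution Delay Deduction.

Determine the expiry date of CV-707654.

2049-04-27

Base term: filing date + 23 years → 3 August 2042.
Examination Delay Credit: +708 days → 11 July 2044.
Opposition Stay Credit: +397 days → 12 August 2045.
Marketing Approval Extension: 2393 days claimed exceeds the 1751-day cap, so +1751 days → 29 May 2050.
Prosecution Delay Deduction: −397 days → 27 April 2049.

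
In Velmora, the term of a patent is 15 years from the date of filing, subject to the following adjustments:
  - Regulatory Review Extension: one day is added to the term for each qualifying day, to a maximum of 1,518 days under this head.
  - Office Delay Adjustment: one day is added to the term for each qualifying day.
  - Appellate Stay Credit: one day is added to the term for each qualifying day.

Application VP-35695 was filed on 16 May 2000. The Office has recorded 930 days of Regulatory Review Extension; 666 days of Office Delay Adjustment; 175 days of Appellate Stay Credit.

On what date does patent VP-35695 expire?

Base term: filing date + 15 years → 16 May 2015.
Regulatory Review Extension: 930 days (within the 1518-day cap) → +930 days → 1 December 2017.
Office Delay Adjustment: +666 days → 28 September 2019.
Appellate Stay Credit: +175 days → 21 March 2020.

2020-03-21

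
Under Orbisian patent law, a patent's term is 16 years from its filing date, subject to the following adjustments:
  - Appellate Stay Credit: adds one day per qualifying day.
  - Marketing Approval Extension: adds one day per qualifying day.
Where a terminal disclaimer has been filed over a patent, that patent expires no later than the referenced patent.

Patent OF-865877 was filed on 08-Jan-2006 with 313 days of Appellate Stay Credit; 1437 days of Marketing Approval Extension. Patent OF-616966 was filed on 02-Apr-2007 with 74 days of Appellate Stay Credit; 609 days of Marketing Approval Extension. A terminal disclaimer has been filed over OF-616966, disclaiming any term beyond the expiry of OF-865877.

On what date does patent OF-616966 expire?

Natural term of OF-616966:
  Base: filing + 16 years → 2 April 2023.
  Appellate Stay Credit: +74 days → 15 June 2023.
  Marketing Approval Extension: +609 days → 13 February 2025.
Expiry of referenced patent OF-865877:
  Base: filing + 16 years → 8 January 2022.
  Appellate Stay Credit: +313 days → 17 November 2022.
  Marketing Approval Extension: +1437 days → 24 October 2026.
Terminal disclaimer: OF-616966 expires on the earlier of 13 February 2025 and 24 October 2026.

February 13, 2025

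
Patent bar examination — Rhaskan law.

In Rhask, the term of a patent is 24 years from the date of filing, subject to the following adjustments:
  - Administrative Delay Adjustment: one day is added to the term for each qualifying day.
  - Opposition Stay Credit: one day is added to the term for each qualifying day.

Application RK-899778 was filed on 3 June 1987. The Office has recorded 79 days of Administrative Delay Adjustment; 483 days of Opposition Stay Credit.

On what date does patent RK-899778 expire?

Base term: filing date + 24 years → 3 June 2011.
Administrative Delay Adjustment: +79 days → 21 August 2011.
Opposition Stay Credit: +483 days → 16 December 2012.

2012-12-16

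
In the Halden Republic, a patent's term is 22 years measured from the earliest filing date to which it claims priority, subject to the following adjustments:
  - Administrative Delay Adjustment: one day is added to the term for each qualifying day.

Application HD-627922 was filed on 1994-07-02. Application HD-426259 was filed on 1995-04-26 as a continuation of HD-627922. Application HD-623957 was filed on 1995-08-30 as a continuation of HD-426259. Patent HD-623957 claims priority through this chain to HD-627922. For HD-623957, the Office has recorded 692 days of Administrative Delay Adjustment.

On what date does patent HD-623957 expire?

2018-05-25

Earliest priority filing: 2 July 1994.
Base term: 2 July 1994 + 22 years → 2 July 2016.
Administrative Delay Adjustment: +692 days → 25 May 2018.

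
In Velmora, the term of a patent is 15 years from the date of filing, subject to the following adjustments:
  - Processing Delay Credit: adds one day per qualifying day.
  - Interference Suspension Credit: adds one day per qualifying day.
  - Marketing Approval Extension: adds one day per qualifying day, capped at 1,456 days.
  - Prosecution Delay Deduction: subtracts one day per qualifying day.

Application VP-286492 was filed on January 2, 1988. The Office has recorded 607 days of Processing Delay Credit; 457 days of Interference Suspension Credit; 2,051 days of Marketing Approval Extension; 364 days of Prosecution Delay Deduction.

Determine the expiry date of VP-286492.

Base term: filing date + 15 years → 2 January 2003.
Processing Delay Credit: +607 days → 31 August 2004.
Interference Suspension Credit: +457 days → 1 December 2005.
Marketing Approval Extension: 2051 days claimed exceeds the 1456-day cap, so +1456 days → 26 November 2009.
Prosecution Delay Deduction: −364 days → 27 November 2008.

November 27, 2008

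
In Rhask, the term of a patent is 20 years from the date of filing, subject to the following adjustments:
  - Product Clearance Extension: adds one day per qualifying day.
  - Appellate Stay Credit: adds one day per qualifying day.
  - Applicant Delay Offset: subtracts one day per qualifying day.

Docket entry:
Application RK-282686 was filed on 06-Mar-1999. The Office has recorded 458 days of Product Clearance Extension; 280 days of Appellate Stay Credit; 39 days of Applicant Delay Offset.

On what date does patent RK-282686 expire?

2021-02-02

Base term: filing date + 20 years → 6 March 2019.
Product Clearance Extension: +458 days → 6 June 2020.
Appellate Stay Credit: +280 days → 13 March 2021.
Applicant Delay Offset: −39 days → 2 February 2021.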